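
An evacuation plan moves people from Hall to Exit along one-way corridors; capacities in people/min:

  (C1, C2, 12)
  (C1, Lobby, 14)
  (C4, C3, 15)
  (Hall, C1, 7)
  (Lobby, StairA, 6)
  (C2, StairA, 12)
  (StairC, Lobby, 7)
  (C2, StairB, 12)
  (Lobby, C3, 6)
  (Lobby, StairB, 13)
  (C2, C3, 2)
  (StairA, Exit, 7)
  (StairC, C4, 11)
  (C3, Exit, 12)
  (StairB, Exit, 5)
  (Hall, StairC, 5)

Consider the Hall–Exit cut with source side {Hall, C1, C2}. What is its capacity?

45

Edges leaving {Hall, C1, C2}: Hall→StairC (5), C1→Lobby (14), C2→C3 (2), C2→StairA (12), C2→StairB (12).
Cut capacity = 5 + 14 + 2 + 12 + 12 = 45.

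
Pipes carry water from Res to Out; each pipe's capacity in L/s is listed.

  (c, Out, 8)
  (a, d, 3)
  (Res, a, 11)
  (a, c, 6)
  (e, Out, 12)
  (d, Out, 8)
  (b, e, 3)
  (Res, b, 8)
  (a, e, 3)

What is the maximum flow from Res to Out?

14

Augment Res→a→c→Out: bottleneck 6, flow now 6.
Augment Res→a→d→Out: bottleneck 3, flow now 9.
Augment Res→a→e→Out: bottleneck 2, flow now 11.
Augment Res→b→e→Out: bottleneck 3, flow now 14.
No augmenting path remains; maximum flow = 14.
In the residual graph, reachable from Res: {Res, b}.
Min-cut edges: Res→a (11), b→e (3); capacity 11 + 3 = 14.
This cut is saturated, so no flow can exceed 14.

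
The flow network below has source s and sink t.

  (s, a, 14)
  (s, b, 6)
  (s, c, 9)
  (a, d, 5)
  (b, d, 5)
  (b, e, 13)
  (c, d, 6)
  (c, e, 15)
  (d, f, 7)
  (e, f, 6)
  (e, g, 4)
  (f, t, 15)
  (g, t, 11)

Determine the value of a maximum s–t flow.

Augment s→a→d→f→t: bottleneck 5, flow now 5.
Augment s→b→d→f→t: bottleneck 2, flow now 7.
Augment s→b→e→f→t: bottleneck 4, flow now 11.
Augment s→c→e→f→t: bottleneck 2, flow now 13.
Augment s→c→e→g→t: bottleneck 4, flow now 17.
No augmenting path remains; maximum flow = 17.
In the residual graph, reachable from s: {s, a, b, c, d, e}.
Min-cut edges: d→f (7), e→f (6), e→g (4); capacity 7 + 6 + 4 = 17.
This cut is saturated, so no flow can exceed 17.

17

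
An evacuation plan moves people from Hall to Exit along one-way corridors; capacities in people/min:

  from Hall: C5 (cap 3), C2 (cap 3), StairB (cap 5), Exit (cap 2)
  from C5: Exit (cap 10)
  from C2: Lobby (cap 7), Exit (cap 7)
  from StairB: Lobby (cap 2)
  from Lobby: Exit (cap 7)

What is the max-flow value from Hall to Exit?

Augment Hall→Exit: bottleneck 2, flow now 2.
Augment Hall→C5→Exit: bottleneck 3, flow now 5.
Augment Hall→C2→Exit: bottleneck 3, flow now 8.
Augment Hall→StairB→Lobby→Exit: bottleneck 2, flow now 10.
No augmenting path remains; maximum flow = 10.
In the residual graph, reachable from Hall: {Hall, StairB}.
Min-cut edges: Hall→C5 (3), Hall→C2 (3), Hall→Exit (2), StairB→Lobby (2); capacity 3 + 3 + 2 + 2 = 10.
This cut is saturated, so no flow can exceed 10.

10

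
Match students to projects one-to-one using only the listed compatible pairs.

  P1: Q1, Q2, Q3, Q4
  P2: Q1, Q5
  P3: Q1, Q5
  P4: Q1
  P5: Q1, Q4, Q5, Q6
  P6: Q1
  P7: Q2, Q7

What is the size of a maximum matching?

Unit-capacity flow: source→left, listed edges, right→sink; max matching = max flow.
Augmenting path P1→Q1 (+1); matched 1.
Augmenting path P2→Q5 (+1); matched 2.
Augmenting path P5→Q4 (+1); matched 3.
Augmenting path P7→Q2 (+1); matched 4.
Augmenting path P3→Q1→P1→Q3 (+1); matched 5.
No augmenting path remains; maximum matching = 5.
König certificate: {P1, P5, P7, Q1, Q5} is a vertex cover of size 5 (every listed pair touches it), so no matching can be larger.

5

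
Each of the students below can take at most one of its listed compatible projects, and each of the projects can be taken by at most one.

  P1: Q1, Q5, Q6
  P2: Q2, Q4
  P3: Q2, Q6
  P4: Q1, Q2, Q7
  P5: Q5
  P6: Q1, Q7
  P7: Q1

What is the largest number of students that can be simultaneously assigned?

6

Unit-capacity flow: source→left, listed edges, right→sink; max matching = max flow.
Augmenting path P1→Q1 (+1); matched 1.
Augmenting path P2→Q2 (+1); matched 2.
Augmenting path P3→Q6 (+1); matched 3.
Augmenting path P4→Q7 (+1); matched 4.
Augmenting path P5→Q5 (+1); matched 5.
Augmenting path P6→Q7→P4→Q2→P2→Q4 (+1); matched 6.
No augmenting path remains; maximum matching = 6.
König certificate: {P2, Q1, Q2, Q5, Q6, Q7} is a vertex cover of size 6 (every listed pair touches it), so no matching can be larger.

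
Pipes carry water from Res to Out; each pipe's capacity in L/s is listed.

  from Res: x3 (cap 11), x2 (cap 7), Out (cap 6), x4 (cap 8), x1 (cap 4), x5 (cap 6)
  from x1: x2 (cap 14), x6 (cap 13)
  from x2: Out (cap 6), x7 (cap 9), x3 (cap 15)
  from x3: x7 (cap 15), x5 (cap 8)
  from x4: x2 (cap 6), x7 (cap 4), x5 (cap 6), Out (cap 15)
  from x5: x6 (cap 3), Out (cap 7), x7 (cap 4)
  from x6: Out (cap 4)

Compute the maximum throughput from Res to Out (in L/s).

Augment Res→Out: bottleneck 6, flow now 6.
Augment Res→x2→Out: bottleneck 6, flow now 12.
Augment Res→x4→Out: bottleneck 8, flow now 20.
Augment Res→x5→Out: bottleneck 6, flow now 26.
Augment Res→x1→x6→Out: bottleneck 4, flow now 30.
Augment Res→x3→x5→Out: bottleneck 1, flow now 31.
No augmenting path remains; maximum flow = 31.
In the residual graph, reachable from Res: {Res, x1, x2, x3, x5, x6, x7}.
Min-cut edges: Res→x4 (8), Res→Out (6), x2→Out (6), x5→Out (7), x6→Out (4); capacity 8 + 6 + 6 + 7 + 4 = 31.
This cut is saturated, so no flow can exceed 31.

31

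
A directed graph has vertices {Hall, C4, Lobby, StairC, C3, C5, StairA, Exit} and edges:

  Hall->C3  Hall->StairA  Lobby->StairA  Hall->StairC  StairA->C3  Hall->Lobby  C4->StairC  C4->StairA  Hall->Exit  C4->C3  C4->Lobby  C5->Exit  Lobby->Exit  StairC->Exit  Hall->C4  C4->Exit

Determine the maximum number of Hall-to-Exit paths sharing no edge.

Assign every edge capacity 1; by Menger, the answer equals the max flow.
Path Hall→Exit (+1); total 1.
Path Hall→C4→Exit (+1); total 2.
Path Hall→Lobby→Exit (+1); total 3.
Path Hall→StairC→Exit (+1); total 4.
No residual Hall→Exit path; max flow = 4.
Certifying cut of size 4: {Hall→C4, Hall→Exit, Hall→Lobby, Hall→StairC}.

4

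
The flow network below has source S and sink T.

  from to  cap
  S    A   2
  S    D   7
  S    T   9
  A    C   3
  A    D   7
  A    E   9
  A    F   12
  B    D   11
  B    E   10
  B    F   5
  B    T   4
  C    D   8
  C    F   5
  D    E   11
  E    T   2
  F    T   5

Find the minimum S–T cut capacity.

13

Augment S→T: bottleneck 9, flow now 9.
Augment S→A→E→T: bottleneck 2, flow now 11.
Augment S→D→E→A→F→T: bottleneck 2, flow now 13. (uses reverse residual edge)
No augmenting path remains; maximum flow = 13.
By max-flow min-cut, the minimum cut capacity equals the max flow.
In the residual graph, reachable from S: {S, D, E}.
Min-cut edges: S→A (2), S→T (9), E→T (2); capacity 2 + 9 + 2 = 13.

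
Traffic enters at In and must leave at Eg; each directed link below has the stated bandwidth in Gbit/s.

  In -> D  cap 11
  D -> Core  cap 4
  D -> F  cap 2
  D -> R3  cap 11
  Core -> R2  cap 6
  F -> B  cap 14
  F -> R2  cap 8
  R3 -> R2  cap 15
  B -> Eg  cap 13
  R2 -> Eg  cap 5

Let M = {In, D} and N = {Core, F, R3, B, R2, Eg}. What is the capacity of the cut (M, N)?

17

Edges leaving {In, D}: D→Core (4), D→F (2), D→R3 (11).
Cut capacity = 4 + 2 + 11 = 17.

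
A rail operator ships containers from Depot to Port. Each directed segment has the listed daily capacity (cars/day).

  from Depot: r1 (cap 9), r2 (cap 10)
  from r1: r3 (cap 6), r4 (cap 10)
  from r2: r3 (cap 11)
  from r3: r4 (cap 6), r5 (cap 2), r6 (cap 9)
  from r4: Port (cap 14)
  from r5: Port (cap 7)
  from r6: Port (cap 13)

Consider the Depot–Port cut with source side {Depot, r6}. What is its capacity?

Edges leaving {Depot, r6}: Depot→r1 (9), Depot→r2 (10), r6→Port (13).
Cut capacity = 9 + 10 + 13 = 32.

32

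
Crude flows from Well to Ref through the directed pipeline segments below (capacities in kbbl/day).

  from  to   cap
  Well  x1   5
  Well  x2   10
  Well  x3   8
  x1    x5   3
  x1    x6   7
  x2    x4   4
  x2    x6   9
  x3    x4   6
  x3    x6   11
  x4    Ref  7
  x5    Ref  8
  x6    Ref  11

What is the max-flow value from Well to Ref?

21

Augment Well→x1→x5→Ref: bottleneck 3, flow now 3.
Augment Well→x1→x6→Ref: bottleneck 2, flow now 5.
Augment Well→x2→x4→Ref: bottleneck 4, flow now 9.
Augment Well→x2→x6→Ref: bottleneck 6, flow now 15.
Augment Well→x3→x4→Ref: bottleneck 3, flow now 18.
Augment Well→x3→x6→Ref: bottleneck 3, flow now 21.
No augmenting path remains; maximum flow = 21.
In the residual graph, reachable from Well: {Well, x1, x2, x3, x4, x6}.
Min-cut edges: x1→x5 (3), x4→Ref (7), x6→Ref (11); capacity 3 + 7 + 11 = 21.
This cut is saturated, so no flow can exceed 21.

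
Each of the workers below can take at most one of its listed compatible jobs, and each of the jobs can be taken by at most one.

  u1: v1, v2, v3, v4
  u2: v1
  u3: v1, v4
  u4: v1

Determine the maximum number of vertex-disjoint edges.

3

Unit-capacity flow: source→left, listed edges, right→sink; max matching = max flow.
Augmenting path u1→v1 (+1); matched 1.
Augmenting path u3→v4 (+1); matched 2.
Augmenting path u2→v1→u1→v2 (+1); matched 3.
No augmenting path remains; maximum matching = 3.
König certificate: {u1, u3, v1} is a vertex cover of size 3 (every listed pair touches it), so no matching can be larger.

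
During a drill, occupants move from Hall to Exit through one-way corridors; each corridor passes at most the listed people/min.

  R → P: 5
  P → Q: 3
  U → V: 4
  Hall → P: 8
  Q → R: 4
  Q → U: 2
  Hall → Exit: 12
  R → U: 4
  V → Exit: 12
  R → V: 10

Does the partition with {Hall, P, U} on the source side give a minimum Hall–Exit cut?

Given cut capacity: 12 + 3 + 4 = 19.
Augment Hall→Exit: bottleneck 12, flow now 12.
Augment Hall→P→Q→R→V→Exit: bottleneck 3, flow now 15.
No augmenting path remains; maximum flow = 15.
In the residual graph, reachable from Hall: {Hall, P}.
Min-cut edges: Hall→Exit (12), P→Q (3); capacity 12 + 3 = 15.
Cut capacity 19 exceeds the max flow 15, so it is not minimum.

No — its capacity is 19, but the minimum cut has capacity 15.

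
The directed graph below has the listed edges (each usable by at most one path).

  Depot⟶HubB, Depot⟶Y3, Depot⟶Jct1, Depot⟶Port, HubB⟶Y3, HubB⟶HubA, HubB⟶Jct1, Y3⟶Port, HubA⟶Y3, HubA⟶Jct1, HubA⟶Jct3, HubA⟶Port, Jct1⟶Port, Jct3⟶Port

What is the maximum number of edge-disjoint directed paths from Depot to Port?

4

Assign every edge capacity 1; by Menger, the answer equals the max flow.
Path Depot→Port (+1); total 1.
Path Depot→Y3→Port (+1); total 2.
Path Depot→Jct1→Port (+1); total 3.
Path Depot→HubB→HubA→Port (+1); total 4.
No residual Depot→Port path; max flow = 4.
Certifying cut of size 4: {Depot→HubB, Depot→Jct1, Depot→Port, Depot→Y3}.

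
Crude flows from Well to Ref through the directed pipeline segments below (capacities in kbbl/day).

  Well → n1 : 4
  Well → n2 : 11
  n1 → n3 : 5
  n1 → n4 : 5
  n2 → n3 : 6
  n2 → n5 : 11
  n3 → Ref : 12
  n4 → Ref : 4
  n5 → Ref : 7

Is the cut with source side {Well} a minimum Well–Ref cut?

Yes — it is a minimum cut (capacity 15).

Given cut capacity: 4 + 11 = 15.
Augment Well→n1→n3→Ref: bottleneck 4, flow now 4.
Augment Well→n2→n3→Ref: bottleneck 6, flow now 10.
Augment Well→n2→n5→Ref: bottleneck 5, flow now 15.
No augmenting path remains; maximum flow = 15.
Cut capacity 15 equals the max flow, so it is a minimum cut.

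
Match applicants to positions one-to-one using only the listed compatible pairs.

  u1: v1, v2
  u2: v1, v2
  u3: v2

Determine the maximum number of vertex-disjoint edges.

Unit-capacity flow: source→left, listed edges, right→sink; max matching = max flow.
Augmenting path u1→v1 (+1); matched 1.
Augmenting path u2→v2 (+1); matched 2.
No augmenting path remains; maximum matching = 2.
König certificate: {v1, v2} is a vertex cover of size 2 (every listed pair touches it), so no matching can be larger.

2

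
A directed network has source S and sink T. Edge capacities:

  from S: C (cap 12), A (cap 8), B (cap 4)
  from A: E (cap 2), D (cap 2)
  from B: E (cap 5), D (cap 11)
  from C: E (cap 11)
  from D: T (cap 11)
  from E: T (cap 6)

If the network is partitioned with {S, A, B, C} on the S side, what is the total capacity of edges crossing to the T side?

31

Edges leaving {S, A, B, C}: A→D (2), A→E (2), B→D (11), B→E (5), C→E (11).
Cut capacity = 2 + 2 + 11 + 5 + 11 = 31.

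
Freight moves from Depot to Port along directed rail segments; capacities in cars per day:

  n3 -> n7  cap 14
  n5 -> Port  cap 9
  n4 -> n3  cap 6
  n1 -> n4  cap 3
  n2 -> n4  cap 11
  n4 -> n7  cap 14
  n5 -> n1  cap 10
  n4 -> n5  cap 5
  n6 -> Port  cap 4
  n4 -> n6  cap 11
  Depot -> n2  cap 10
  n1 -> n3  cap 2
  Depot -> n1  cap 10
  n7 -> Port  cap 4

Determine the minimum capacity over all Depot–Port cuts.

13

Augment Depot→n1→n3→n7→Port: bottleneck 2, flow now 2.
Augment Depot→n1→n4→n5→Port: bottleneck 3, flow now 5.
Augment Depot→n2→n4→n5→Port: bottleneck 2, flow now 7.
Augment Depot→n2→n4→n6→Port: bottleneck 4, flow now 11.
Augment Depot→n2→n4→n7→Port: bottleneck 2, flow now 13.
No augmenting path remains; maximum flow = 13.
By max-flow min-cut, the minimum cut capacity equals the max flow.
In the residual graph, reachable from Depot: {Depot, n1, n2, n3, n4, n6, n7}.
Min-cut edges: n4→n5 (5), n6→Port (4), n7→Port (4); capacity 5 + 4 + 4 = 13.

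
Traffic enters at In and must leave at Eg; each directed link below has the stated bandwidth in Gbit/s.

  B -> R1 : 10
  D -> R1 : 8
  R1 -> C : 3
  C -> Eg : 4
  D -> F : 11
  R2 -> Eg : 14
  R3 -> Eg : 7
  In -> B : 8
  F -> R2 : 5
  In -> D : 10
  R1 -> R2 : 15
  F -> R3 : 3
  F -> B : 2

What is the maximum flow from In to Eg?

Augment In→B→R1→C→Eg: bottleneck 3, flow now 3.
Augment In→B→R1→R2→Eg: bottleneck 5, flow now 8.
Augment In→D→F→R3→Eg: bottleneck 3, flow now 11.
Augment In→D→F→R2→Eg: bottleneck 5, flow now 16.
Augment In→D→R1→R2→Eg: bottleneck 2, flow now 18.
No augmenting path remains; maximum flow = 18.
In the residual graph, reachable from In: {In}.
Min-cut edges: In→B (8), In→D (10); capacity 8 + 10 = 18.
This cut is saturated, so no flow can exceed 18.

18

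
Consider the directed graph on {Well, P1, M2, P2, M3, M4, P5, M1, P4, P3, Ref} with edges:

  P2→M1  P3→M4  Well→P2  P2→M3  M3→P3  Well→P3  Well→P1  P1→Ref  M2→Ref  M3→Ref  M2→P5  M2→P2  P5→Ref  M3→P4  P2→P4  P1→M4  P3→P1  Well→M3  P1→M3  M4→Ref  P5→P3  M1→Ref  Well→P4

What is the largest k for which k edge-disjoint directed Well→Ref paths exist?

4

Assign every edge capacity 1; by Menger, the answer equals the max flow.
Path Well→P1→Ref (+1); total 1.
Path Well→M3→Ref (+1); total 2.
Path Well→P2→M1→Ref (+1); total 3.
Path Well→P3→M4→Ref (+1); total 4.
No residual Well→Ref path; max flow = 4.
Certifying cut of size 4: {Well→M3, Well→P1, Well→P2, Well→P3}.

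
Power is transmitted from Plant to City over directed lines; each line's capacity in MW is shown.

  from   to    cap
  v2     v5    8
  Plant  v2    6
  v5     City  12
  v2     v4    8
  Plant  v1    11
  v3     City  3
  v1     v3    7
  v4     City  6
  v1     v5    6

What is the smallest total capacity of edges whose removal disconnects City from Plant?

15

Augment Plant→v1→v3→City: bottleneck 3, flow now 3.
Augment Plant→v1→v5→City: bottleneck 6, flow now 9.
Augment Plant→v2→v4→City: bottleneck 6, flow now 15.
No augmenting path remains; maximum flow = 15.
By max-flow min-cut, the minimum cut capacity equals the max flow.
In the residual graph, reachable from Plant: {Plant, v1, v3}.
Min-cut edges: Plant→v2 (6), v1→v5 (6), v3→City (3); capacity 6 + 6 + 3 = 15.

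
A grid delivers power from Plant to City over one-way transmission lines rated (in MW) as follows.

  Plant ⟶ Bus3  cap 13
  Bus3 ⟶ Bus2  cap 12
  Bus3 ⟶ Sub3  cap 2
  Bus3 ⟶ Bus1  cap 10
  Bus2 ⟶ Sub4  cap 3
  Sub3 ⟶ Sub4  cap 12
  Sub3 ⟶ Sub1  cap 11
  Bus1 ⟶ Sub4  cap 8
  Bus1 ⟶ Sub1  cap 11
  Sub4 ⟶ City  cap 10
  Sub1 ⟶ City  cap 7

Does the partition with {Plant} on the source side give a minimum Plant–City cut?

Yes — it is a minimum cut (capacity 13).

Given cut capacity: 13 = 13.
Augment Plant→Bus3→Bus2→Sub4→City: bottleneck 3, flow now 3.
Augment Plant→Bus3→Sub3→Sub4→City: bottleneck 2, flow now 5.
Augment Plant→Bus3→Bus1→Sub4→City: bottleneck 5, flow now 10.
Augment Plant→Bus3→Bus1→Sub1→City: bottleneck 3, flow now 13.
No augmenting path remains; maximum flow = 13.
Cut capacity 13 equals the max flow, so it is a minimum cut.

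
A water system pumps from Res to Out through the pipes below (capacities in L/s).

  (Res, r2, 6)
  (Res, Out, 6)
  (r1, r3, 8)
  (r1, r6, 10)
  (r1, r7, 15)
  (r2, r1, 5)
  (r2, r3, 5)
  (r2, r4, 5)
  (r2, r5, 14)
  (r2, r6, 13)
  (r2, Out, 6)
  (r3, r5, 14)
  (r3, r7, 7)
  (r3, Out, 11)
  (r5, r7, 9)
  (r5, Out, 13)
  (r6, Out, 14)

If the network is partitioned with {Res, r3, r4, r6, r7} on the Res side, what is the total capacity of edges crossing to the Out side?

Edges leaving {Res, r3, r4, r6, r7}: Res→r2 (6), Res→Out (6), r3→r5 (14), r3→Out (11), r6→Out (14).
Cut capacity = 6 + 6 + 14 + 11 + 14 = 51.

51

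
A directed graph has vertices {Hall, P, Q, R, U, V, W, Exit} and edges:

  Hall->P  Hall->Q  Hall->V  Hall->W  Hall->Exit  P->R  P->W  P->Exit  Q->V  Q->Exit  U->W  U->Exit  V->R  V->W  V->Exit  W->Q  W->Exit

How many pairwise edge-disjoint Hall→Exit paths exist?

5

Assign every edge capacity 1; by Menger, the answer equals the max flow.
Path Hall→Exit (+1); total 1.
Path Hall→P→Exit (+1); total 2.
Path Hall→Q→Exit (+1); total 3.
Path Hall→V→Exit (+1); total 4.
Path Hall→W→Exit (+1); total 5.
No residual Hall→Exit path; max flow = 5.
Certifying cut of size 5: {Hall→Exit, Hall→P, Hall→Q, Hall→V, Hall→W}.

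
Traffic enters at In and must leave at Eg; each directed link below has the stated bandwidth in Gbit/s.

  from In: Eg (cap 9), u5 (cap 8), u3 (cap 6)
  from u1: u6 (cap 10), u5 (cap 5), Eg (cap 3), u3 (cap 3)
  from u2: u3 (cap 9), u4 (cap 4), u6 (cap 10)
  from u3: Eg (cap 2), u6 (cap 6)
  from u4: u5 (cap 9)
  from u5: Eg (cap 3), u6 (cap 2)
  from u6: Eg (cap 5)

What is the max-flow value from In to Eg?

Augment In→Eg: bottleneck 9, flow now 9.
Augment In→u3→Eg: bottleneck 2, flow now 11.
Augment In→u5→Eg: bottleneck 3, flow now 14.
Augment In→u3→u6→Eg: bottleneck 4, flow now 18.
Augment In→u5→u6→Eg: bottleneck 1, flow now 19.
No augmenting path remains; maximum flow = 19.
In the residual graph, reachable from In: {In, u3, u5, u6}.
Min-cut edges: In→Eg (9), u3→Eg (2), u5→Eg (3), u6→Eg (5); capacity 9 + 2 + 3 + 5 = 19.
This cut is saturated, so no flow can exceed 19.

19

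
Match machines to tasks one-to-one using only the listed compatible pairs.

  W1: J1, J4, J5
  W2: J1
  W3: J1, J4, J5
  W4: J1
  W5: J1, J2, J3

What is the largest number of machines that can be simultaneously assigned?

4

Unit-capacity flow: source→left, listed edges, right→sink; max matching = max flow.
Augmenting path W1→J1 (+1); matched 1.
Augmenting path W3→J4 (+1); matched 2.
Augmenting path W5→J2 (+1); matched 3.
Augmenting path W2→J1→W1→J5 (+1); matched 4.
No augmenting path remains; maximum matching = 4.
König certificate: {W1, W3, W5, J1} is a vertex cover of size 4 (every listed pair touches it), so no matching can be larger.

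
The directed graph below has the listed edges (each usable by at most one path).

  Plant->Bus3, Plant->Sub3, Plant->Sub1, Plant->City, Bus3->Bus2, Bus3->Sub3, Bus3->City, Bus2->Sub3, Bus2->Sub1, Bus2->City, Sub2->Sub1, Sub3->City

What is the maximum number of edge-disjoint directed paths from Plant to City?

3

Assign every edge capacity 1; by Menger, the answer equals the max flow.
Path Plant→City (+1); total 1.
Path Plant→Bus3→City (+1); total 2.
Path Plant→Sub3→City (+1); total 3.
No residual Plant→City path; max flow = 3.
Certifying cut of size 3: {Plant→Bus3, Plant→City, Plant→Sub3}.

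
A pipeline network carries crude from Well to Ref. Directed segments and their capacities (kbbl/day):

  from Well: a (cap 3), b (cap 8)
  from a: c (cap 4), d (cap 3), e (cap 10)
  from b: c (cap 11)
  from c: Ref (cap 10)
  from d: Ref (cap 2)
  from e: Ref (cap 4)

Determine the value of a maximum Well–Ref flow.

11

Augment Well→a→c→Ref: bottleneck 3, flow now 3.
Augment Well→b→c→Ref: bottleneck 7, flow now 10.
Augment Well→b→c→a→d→Ref: bottleneck 1, flow now 11. (uses reverse residual edge)
No augmenting path remains; maximum flow = 11.
In the residual graph, reachable from Well: {Well}.
Min-cut edges: Well→a (3), Well→b (8); capacity 3 + 8 = 11.
This cut is saturated, so no flow can exceed 11.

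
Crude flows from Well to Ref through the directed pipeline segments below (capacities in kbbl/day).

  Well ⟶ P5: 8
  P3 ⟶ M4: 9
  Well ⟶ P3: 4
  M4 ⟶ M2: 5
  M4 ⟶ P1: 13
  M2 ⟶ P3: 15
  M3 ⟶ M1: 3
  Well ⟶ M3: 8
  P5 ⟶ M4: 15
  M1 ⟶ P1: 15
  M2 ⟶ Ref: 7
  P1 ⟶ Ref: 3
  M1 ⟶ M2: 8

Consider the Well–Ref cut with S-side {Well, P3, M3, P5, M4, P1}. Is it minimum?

No — its capacity is 11, but the minimum cut has capacity 10.

Given cut capacity: 3 + 5 + 3 = 11.
Augment Well→P3→M4→P1→Ref: bottleneck 3, flow now 3.
Augment Well→P3→M4→M2→Ref: bottleneck 1, flow now 4.
Augment Well→M3→M1→M2→Ref: bottleneck 3, flow now 7.
Augment Well→P5→M4→M2→Ref: bottleneck 3, flow now 10.
No augmenting path remains; maximum flow = 10.
In the residual graph, reachable from Well: {Well, P3, M3, P5, M1, M4, P1, M2}.
Min-cut edges: P1→Ref (3), M2→Ref (7); capacity 3 + 7 = 10.
Cut capacity 11 exceeds the max flow 10, so it is not minimum.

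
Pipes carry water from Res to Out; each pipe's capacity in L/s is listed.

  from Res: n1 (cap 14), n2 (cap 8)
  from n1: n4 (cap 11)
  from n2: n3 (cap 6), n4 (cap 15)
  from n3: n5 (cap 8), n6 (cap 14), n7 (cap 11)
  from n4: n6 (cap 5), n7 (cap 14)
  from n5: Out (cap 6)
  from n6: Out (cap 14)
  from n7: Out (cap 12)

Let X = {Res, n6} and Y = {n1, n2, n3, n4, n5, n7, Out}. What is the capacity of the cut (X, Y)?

36

Edges leaving {Res, n6}: Res→n1 (14), Res→n2 (8), n6→Out (14).
Cut capacity = 14 + 8 + 14 = 36.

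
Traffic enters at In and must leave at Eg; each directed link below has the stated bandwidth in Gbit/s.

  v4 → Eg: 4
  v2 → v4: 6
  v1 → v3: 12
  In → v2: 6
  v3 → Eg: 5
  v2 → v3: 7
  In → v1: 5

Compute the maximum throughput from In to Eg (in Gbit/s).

9

Augment In→v1→v3→Eg: bottleneck 5, flow now 5.
Augment In→v2→v4→Eg: bottleneck 4, flow now 9.
No augmenting path remains; maximum flow = 9.
In the residual graph, reachable from In: {In, v1, v2, v3, v4}.
Min-cut edges: v3→Eg (5), v4→Eg (4); capacity 5 + 4 = 9.
This cut is saturated, so no flow can exceed 9.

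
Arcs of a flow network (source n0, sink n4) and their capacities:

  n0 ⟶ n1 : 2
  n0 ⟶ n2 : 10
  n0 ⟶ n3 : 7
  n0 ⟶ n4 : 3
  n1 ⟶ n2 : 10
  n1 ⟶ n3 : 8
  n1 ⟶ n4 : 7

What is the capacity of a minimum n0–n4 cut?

5

Augment n0→n4: bottleneck 3, flow now 3.
Augment n0→n1→n4: bottleneck 2, flow now 5.
No augmenting path remains; maximum flow = 5.
By max-flow min-cut, the minimum cut capacity equals the max flow.
In the residual graph, reachable from n0: {n0, n2, n3}.
Min-cut edges: n0→n1 (2), n0→n4 (3); capacity 2 + 3 = 5.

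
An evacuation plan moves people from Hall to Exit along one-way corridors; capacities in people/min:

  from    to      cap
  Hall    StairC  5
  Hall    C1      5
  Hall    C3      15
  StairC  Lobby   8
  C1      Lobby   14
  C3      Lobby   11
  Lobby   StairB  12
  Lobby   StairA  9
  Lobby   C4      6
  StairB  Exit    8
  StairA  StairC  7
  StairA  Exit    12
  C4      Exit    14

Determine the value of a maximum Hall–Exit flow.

Augment Hall→StairC→Lobby→StairB→Exit: bottleneck 5, flow now 5.
Augment Hall→C1→Lobby→StairB→Exit: bottleneck 3, flow now 8.
Augment Hall→C1→Lobby→StairA→Exit: bottleneck 2, flow now 10.
Augment Hall→C3→Lobby→StairA→Exit: bottleneck 7, flow now 17.
Augment Hall→C3→Lobby→C4→Exit: bottleneck 4, flow now 21.
No augmenting path remains; maximum flow = 21.
In the residual graph, reachable from Hall: {Hall, C3}.
Min-cut edges: Hall→StairC (5), Hall→C1 (5), C3→Lobby (11); capacity 5 + 5 + 11 = 21.
This cut is saturated, so no flow can exceed 21.

21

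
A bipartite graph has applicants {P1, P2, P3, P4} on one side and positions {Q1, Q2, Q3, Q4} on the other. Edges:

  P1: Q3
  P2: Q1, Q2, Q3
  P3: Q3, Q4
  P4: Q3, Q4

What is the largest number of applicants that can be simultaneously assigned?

Unit-capacity flow: source→left, listed edges, right→sink; max matching = max flow.
Augmenting path P1→Q3 (+1); matched 1.
Augmenting path P2→Q1 (+1); matched 2.
Augmenting path P3→Q4 (+1); matched 3.
No augmenting path remains; maximum matching = 3.
König certificate: {P2, Q3, Q4} is a vertex cover of size 3 (every listed pair touches it), so no matching can be larger.

3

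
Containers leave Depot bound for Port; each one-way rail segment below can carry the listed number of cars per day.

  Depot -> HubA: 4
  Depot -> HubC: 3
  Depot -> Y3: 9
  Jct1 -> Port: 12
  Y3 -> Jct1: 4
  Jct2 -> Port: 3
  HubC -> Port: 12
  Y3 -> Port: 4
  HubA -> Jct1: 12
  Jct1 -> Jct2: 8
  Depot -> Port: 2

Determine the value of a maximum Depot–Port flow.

17

Augment Depot→Port: bottleneck 2, flow now 2.
Augment Depot→Y3→Port: bottleneck 4, flow now 6.
Augment Depot→HubC→Port: bottleneck 3, flow now 9.
Augment Depot→Y3→Jct1→Port: bottleneck 4, flow now 13.
Augment Depot→HubA→Jct1→Port: bottleneck 4, flow now 17.
No augmenting path remains; maximum flow = 17.
In the residual graph, reachable from Depot: {Depot, Y3}.
Min-cut edges: Depot→HubA (4), Depot→HubC (3), Depot→Port (2), Y3→Jct1 (4), Y3→Port (4); capacity 4 + 3 + 2 + 4 + 4 = 17.
This cut is saturated, so no flow can exceed 17.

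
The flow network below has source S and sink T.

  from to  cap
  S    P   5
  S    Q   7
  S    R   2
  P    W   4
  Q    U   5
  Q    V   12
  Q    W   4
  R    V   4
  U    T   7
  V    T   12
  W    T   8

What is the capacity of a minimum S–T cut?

13

Augment S→P→W→T: bottleneck 4, flow now 4.
Augment S→Q→U→T: bottleneck 5, flow now 9.
Augment S→Q→V→T: bottleneck 2, flow now 11.
Augment S→R→V→T: bottleneck 2, flow now 13.
No augmenting path remains; maximum flow = 13.
By max-flow min-cut, the minimum cut capacity equals the max flow.
In the residual graph, reachable from S: {S, P}.
Min-cut edges: S→Q (7), S→R (2), P→W (4); capacity 7 + 2 + 4 = 13.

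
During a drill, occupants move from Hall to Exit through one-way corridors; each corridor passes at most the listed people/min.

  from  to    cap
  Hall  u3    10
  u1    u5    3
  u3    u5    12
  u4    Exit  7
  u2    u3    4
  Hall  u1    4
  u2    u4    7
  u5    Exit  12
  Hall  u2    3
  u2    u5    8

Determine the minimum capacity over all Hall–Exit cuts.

15

Augment Hall→u1→u5→Exit: bottleneck 3, flow now 3.
Augment Hall→u2→u4→Exit: bottleneck 3, flow now 6.
Augment Hall→u3→u5→Exit: bottleneck 9, flow now 15.
No augmenting path remains; maximum flow = 15.
By max-flow min-cut, the minimum cut capacity equals the max flow.
In the residual graph, reachable from Hall: {Hall, u1, u3, u5}.
Min-cut edges: Hall→u2 (3), u5→Exit (12); capacity 3 + 12 = 15.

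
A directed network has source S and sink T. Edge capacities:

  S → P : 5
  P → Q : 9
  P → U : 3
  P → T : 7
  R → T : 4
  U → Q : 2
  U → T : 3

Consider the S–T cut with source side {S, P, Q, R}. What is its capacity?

Edges leaving {S, P, Q, R}: P→U (3), P→T (7), R→T (4).
Cut capacity = 3 + 7 + 4 = 14.

14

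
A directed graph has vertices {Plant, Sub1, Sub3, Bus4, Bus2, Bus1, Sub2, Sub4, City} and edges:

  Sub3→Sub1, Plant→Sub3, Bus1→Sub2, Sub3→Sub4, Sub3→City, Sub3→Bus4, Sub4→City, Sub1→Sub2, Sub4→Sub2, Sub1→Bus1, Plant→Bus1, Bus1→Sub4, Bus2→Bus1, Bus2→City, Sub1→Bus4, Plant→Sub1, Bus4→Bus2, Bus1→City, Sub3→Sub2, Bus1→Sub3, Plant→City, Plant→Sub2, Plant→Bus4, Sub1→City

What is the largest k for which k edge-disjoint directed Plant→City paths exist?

Assign every edge capacity 1; by Menger, the answer equals the max flow.
Path Plant→City (+1); total 1.
Path Plant→Sub1→City (+1); total 2.
Path Plant→Sub3→City (+1); total 3.
Path Plant→Bus1→City (+1); total 4.
Path Plant→Bus4→Bus2→City (+1); total 5.
No residual Plant→City path; max flow = 5.
Certifying cut of size 5: {Plant→Bus1, Plant→Bus4, Plant→City, Plant→Sub1, Plant→Sub3}.

5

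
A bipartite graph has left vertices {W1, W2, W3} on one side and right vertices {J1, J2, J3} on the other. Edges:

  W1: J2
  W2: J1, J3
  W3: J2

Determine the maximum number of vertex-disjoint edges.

2

Unit-capacity flow: source→left, listed edges, right→sink; max matching = max flow.
Augmenting path W1→J2 (+1); matched 1.
Augmenting path W2→J1 (+1); matched 2.
No augmenting path remains; maximum matching = 2.
König certificate: {W2, J2} is a vertex cover of size 2 (every listed pair touches it), so no matching can be larger.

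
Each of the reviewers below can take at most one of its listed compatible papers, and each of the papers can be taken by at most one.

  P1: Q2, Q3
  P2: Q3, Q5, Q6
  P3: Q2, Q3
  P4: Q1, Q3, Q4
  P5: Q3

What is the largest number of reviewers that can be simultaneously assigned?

Unit-capacity flow: source→left, listed edges, right→sink; max matching = max flow.
Augmenting path P1→Q2 (+1); matched 1.
Augmenting path P2→Q3 (+1); matched 2.
Augmenting path P4→Q1 (+1); matched 3.
Augmenting path P3→Q3→P2→Q5 (+1); matched 4.
No augmenting path remains; maximum matching = 4.
König certificate: {P2, P4, Q2, Q3} is a vertex cover of size 4 (every listed pair touches it), so no matching can be larger.

4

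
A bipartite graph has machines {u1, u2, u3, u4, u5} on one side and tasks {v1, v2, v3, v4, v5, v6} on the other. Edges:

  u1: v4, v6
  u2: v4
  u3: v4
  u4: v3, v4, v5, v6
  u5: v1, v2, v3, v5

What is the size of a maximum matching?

4

Unit-capacity flow: source→left, listed edges, right→sink; max matching = max flow.
Augmenting path u1→v4 (+1); matched 1.
Augmenting path u4→v3 (+1); matched 2.
Augmenting path u5→v1 (+1); matched 3.
Augmenting path u2→v4→u1→v6 (+1); matched 4.
No augmenting path remains; maximum matching = 4.
König certificate: {u1, u4, u5, v4} is a vertex cover of size 4 (every listed pair touches it), so no matching can be larger.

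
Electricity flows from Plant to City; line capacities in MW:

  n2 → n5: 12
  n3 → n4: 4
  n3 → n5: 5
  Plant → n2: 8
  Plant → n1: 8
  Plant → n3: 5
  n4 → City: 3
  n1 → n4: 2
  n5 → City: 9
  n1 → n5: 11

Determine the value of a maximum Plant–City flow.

12

Augment Plant→n1→n4→City: bottleneck 2, flow now 2.
Augment Plant→n1→n5→City: bottleneck 6, flow now 8.
Augment Plant→n2→n5→City: bottleneck 3, flow now 11.
Augment Plant→n3→n4→City: bottleneck 1, flow now 12.
No augmenting path remains; maximum flow = 12.
In the residual graph, reachable from Plant: {Plant, n1, n2, n3, n4, n5}.
Min-cut edges: n4→City (3), n5→City (9); capacity 3 + 9 = 12.
This cut is saturated, so no flow can exceed 12.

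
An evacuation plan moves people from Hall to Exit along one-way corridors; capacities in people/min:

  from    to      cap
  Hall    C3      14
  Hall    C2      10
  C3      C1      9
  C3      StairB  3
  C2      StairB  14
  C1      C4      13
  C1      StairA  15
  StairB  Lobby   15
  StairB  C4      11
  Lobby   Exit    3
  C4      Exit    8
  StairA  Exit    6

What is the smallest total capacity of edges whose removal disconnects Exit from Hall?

Augment Hall→C3→C1→C4→Exit: bottleneck 8, flow now 8.
Augment Hall→C3→C1→StairA→Exit: bottleneck 1, flow now 9.
Augment Hall→C3→StairB→Lobby→Exit: bottleneck 3, flow now 12.
Augment Hall→C2→StairB→C4→C1→StairA→Exit: bottleneck 5, flow now 17. (uses reverse residual edge)
No augmenting path remains; maximum flow = 17.
By max-flow min-cut, the minimum cut capacity equals the max flow.
In the residual graph, reachable from Hall: {Hall, C3, C2, C1, StairB, Lobby, C4, StairA}.
Min-cut edges: Lobby→Exit (3), C4→Exit (8), StairA→Exit (6); capacity 3 + 8 + 6 = 17.

17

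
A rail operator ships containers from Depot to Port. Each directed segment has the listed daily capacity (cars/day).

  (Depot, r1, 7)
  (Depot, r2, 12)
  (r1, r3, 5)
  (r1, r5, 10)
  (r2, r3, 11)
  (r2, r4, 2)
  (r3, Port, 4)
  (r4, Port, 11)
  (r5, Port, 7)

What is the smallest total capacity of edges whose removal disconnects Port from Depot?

13

Augment Depot→r1→r3→Port: bottleneck 4, flow now 4.
Augment Depot→r1→r5→Port: bottleneck 3, flow now 7.
Augment Depot→r2→r4→Port: bottleneck 2, flow now 9.
Augment Depot→r2→r3→r1→r5→Port: bottleneck 4, flow now 13. (uses reverse residual edge)
No augmenting path remains; maximum flow = 13.
By max-flow min-cut, the minimum cut capacity equals the max flow.
In the residual graph, reachable from Depot: {Depot, r2, r3}.
Min-cut edges: Depot→r1 (7), r2→r4 (2), r3→Port (4); capacity 7 + 2 + 4 = 13.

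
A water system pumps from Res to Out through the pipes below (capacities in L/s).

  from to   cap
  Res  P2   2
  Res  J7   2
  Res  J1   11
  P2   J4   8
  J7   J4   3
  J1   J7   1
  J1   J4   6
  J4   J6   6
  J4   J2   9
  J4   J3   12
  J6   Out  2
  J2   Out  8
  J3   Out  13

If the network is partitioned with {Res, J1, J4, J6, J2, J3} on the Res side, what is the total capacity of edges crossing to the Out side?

28

Edges leaving {Res, J1, J4, J6, J2, J3}: Res→P2 (2), Res→J7 (2), J1→J7 (1), J6→Out (2), J2→Out (8), J3→Out (13).
Cut capacity = 2 + 2 + 1 + 2 + 8 + 13 = 28.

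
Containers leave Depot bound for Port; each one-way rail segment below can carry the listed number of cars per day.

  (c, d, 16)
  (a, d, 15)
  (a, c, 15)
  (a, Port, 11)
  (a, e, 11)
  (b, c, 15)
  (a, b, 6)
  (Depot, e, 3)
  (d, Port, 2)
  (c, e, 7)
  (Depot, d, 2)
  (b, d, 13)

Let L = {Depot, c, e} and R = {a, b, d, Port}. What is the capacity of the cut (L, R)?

18

Edges leaving {Depot, c, e}: Depot→d (2), c→d (16).
Cut capacity = 2 + 16 = 18.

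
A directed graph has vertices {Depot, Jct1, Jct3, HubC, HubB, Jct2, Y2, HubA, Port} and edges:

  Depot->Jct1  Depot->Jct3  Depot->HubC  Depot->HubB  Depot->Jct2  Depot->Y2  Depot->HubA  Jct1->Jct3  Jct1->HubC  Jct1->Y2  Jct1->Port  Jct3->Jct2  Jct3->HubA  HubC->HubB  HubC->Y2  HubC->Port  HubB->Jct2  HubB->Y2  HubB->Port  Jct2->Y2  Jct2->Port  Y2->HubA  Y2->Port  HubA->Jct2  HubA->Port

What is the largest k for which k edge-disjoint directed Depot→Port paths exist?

Assign every edge capacity 1; by Menger, the answer equals the max flow.
Path Depot→Jct1→Port (+1); total 1.
Path Depot→HubC→Port (+1); total 2.
Path Depot→HubB→Port (+1); total 3.
Path Depot→Jct2→Port (+1); total 4.
Path Depot→Y2→Port (+1); total 5.
Path Depot→HubA→Port (+1); total 6.
No residual Depot→Port path; max flow = 6.
Certifying cut of size 6: {Depot→HubB, Depot→HubC, Depot→Jct1, HubA→Port, Jct2→Port, Y2→Port}.

6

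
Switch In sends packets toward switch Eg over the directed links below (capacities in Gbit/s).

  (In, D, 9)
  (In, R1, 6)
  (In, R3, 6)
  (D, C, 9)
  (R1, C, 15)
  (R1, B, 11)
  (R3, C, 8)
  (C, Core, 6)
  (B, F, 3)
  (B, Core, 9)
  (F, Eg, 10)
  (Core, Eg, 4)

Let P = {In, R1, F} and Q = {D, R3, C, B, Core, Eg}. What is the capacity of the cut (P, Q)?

51

Edges leaving {In, R1, F}: In→D (9), In→R3 (6), R1→C (15), R1→B (11), F→Eg (10).
Cut capacity = 9 + 6 + 15 + 11 + 10 = 51.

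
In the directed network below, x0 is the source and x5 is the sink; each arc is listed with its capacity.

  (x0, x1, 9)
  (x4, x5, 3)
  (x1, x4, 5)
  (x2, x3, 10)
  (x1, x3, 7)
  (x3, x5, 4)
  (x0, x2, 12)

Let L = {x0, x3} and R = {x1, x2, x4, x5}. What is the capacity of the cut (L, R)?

Edges leaving {x0, x3}: x0→x1 (9), x0→x2 (12), x3→x5 (4).
Cut capacity = 9 + 12 + 4 = 25.

25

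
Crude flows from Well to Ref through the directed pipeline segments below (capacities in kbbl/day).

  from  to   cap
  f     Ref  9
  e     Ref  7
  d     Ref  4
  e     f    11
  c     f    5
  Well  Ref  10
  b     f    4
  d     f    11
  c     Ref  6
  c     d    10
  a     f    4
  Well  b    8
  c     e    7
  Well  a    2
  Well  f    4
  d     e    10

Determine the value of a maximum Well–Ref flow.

Augment Well→Ref: bottleneck 10, flow now 10.
Augment Well→f→Ref: bottleneck 4, flow now 14.
Augment Well→a→f→Ref: bottleneck 2, flow now 16.
Augment Well→b→f→Ref: bottleneck 3, flow now 19.
No augmenting path remains; maximum flow = 19.
In the residual graph, reachable from Well: {Well, a, b, f}.
Min-cut edges: Well→Ref (10), f→Ref (9); capacity 10 + 9 = 19.
This cut is saturated, so no flow can exceed 19.

19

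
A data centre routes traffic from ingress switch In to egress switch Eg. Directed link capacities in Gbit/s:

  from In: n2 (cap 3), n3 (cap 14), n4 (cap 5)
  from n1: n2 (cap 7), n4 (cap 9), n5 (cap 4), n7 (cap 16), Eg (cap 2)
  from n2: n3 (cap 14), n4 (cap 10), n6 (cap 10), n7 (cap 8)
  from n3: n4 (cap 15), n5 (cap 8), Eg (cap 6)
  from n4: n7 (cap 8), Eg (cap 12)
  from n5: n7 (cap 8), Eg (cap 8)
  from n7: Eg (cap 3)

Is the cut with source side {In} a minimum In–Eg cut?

Yes — it is a minimum cut (capacity 22).

Given cut capacity: 3 + 14 + 5 = 22.
Augment In→n3→Eg: bottleneck 6, flow now 6.
Augment In→n4→Eg: bottleneck 5, flow now 11.
Augment In→n2→n4→Eg: bottleneck 3, flow now 14.
Augment In→n3→n4→Eg: bottleneck 4, flow now 18.
Augment In→n3→n5→Eg: bottleneck 4, flow now 22.
No augmenting path remains; maximum flow = 22.
Cut capacity 22 equals the max flow, so it is a minimum cut.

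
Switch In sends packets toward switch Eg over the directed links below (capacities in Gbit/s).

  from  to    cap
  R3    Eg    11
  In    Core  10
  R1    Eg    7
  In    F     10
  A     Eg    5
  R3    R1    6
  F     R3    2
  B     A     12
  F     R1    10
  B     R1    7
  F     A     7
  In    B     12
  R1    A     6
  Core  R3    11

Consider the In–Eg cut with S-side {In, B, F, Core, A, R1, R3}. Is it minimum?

Given cut capacity: 5 + 7 + 11 = 23.
Augment In→B→A→Eg: bottleneck 5, flow now 5.
Augment In→B→R1→Eg: bottleneck 7, flow now 12.
Augment In→F→R3→Eg: bottleneck 2, flow now 14.
Augment In→Core→R3→Eg: bottleneck 9, flow now 23.
No augmenting path remains; maximum flow = 23.
Cut capacity 23 equals the max flow, so it is a minimum cut.

Yes — it is a minimum cut (capacity 23).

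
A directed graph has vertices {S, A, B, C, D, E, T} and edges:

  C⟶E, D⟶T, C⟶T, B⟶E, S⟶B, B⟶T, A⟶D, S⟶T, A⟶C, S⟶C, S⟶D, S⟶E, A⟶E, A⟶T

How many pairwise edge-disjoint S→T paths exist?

4

Assign every edge capacity 1; by Menger, the answer equals the max flow.
Path S→T (+1); total 1.
Path S→B→T (+1); total 2.
Path S→C→T (+1); total 3.
Path S→D→T (+1); total 4.
No residual S→T path; max flow = 4.
Certifying cut of size 4: {S→B, S→C, S→D, S→T}.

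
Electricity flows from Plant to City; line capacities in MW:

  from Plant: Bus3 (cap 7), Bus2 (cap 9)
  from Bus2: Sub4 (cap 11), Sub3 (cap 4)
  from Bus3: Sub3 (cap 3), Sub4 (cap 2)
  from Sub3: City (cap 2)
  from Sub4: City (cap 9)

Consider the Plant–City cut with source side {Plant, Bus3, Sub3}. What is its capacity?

13

Edges leaving {Plant, Bus3, Sub3}: Plant→Bus2 (9), Bus3→Sub4 (2), Sub3→City (2).
Cut capacity = 9 + 2 + 2 = 13.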